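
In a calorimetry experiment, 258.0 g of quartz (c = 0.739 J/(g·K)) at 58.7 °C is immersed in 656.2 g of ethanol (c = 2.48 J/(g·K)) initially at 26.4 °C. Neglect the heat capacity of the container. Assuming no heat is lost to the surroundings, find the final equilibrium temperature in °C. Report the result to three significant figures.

Heat lost by quartz = heat gained by ethanol.
(258.0)(0.739)(58.7 − T) = (656.2)(2.48)(T − 26.4)
190.662 (58.7 − T) = 1627.376 (T − 26.4)
11192 − 190.662 T = 1627.376 T − 42963
54155 = 1818.038 T
T = 29.79 °C

T_f = 29.8 °C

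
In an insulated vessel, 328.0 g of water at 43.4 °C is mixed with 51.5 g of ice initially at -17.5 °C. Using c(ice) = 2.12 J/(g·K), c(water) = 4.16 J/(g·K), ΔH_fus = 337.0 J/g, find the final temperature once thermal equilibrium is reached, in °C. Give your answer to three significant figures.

T_f = 25.3 °C

Heat to bring ice to 0 °C and melt it: q₁ = 51.5×2.12×17.5 + 51.5×337.0 = 19266 J
Heat the water can supply cooling to 0 °C: 328.0×4.16×43.4 = 59218.4 J > q₁, so all ice melts.
Energy balance: 328.0×4.16×(43.4 − T) = 19266 + 51.5×4.16×(T − 0)
1364.48(43.4 − T) = 19266 + 214.24 T
59218.4 − 19266 = 1578.72 T
T = 39952.4 / 1578.72 = 25.31 °C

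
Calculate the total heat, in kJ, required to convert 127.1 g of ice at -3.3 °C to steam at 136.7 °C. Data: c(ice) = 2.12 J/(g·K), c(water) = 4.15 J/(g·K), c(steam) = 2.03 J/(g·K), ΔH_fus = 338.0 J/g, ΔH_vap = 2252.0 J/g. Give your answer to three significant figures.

q = 392 kJ

q1 (heat ice -3.3→0.0 °C): 127.1 × 2.12 × 3.3 = 889 J
q2 (melt at 0 °C): 127.1 × 338.0 = 42960 J
q3 (heat water 0.0→100.0 °C): 127.1 × 4.15 × 100.0 = 52747 J
q4 (vaporize at 100 °C): 127.1 × 2252.0 = 286229 J
q5 (heat steam 100.0→136.7 °C): 127.1 × 2.03 × 36.7 = 9469 J
Total: 889 + 42960 + 52747 + 286229 + 9469 = 392294 J = 392 kJ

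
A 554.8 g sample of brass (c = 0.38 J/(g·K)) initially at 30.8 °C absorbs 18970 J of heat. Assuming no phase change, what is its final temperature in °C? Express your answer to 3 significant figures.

T_f = 121 °C

ΔT = q / (m c) = 18970 / (554.8 × 0.38) = 89.98 °C
T_f = 30.8 + 89.98 = 120.78 °C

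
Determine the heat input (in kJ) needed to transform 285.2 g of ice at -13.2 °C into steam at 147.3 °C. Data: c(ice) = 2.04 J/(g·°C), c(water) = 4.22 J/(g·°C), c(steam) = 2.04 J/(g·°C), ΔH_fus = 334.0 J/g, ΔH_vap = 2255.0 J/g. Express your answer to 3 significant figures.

q = 894 kJ

q1 (heat ice -13.2→0.0 °C): 285.2 × 2.04 × 13.2 = 7680 J
q2 (melt at 0 °C): 285.2 × 334.0 = 95257 J
q3 (heat water 0.0→100.0 °C): 285.2 × 4.22 × 100.0 = 120354 J
q4 (vaporize at 100 °C): 285.2 × 2255.0 = 643126 J
q5 (heat steam 100.0→147.3 °C): 285.2 × 2.04 × 47.3 = 27520 J
Total: 7680 + 95257 + 120354 + 643126 + 27520 = 893937 J = 894 kJ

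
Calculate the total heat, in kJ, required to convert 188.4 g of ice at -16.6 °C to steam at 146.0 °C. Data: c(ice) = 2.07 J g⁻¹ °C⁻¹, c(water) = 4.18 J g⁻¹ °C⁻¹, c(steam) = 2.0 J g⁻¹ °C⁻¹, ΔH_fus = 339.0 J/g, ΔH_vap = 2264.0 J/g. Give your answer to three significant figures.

q1 (heat ice -16.6→0.0 °C): 188.4 × 2.07 × 16.6 = 6474 J
q2 (melt at 0 °C): 188.4 × 339.0 = 63868 J
q3 (heat water 0.0→100.0 °C): 188.4 × 4.18 × 100.0 = 78751 J
q4 (vaporize at 100 °C): 188.4 × 2264.0 = 426538 J
q5 (heat steam 100.0→146.0 °C): 188.4 × 2.0 × 46.0 = 17333 J
Total: 6474 + 63868 + 78751 + 426538 + 17333 = 592964 J = 593 kJ

q = 593 kJ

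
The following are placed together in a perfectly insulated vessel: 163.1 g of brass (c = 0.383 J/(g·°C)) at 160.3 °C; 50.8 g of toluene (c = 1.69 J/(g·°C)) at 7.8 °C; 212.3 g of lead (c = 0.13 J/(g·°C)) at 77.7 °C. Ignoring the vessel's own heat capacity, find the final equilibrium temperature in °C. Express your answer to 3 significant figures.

Σ mᵢcᵢ(T − Tᵢ) = 0  ⇒  T = Σ mᵢcᵢTᵢ / Σ mᵢcᵢ
Σ mᵢcᵢ = 163.1×0.383 + 50.8×1.69 + 212.3×0.13 = 175.9183
Σ mᵢcᵢTᵢ = 62.4673×160.3 + 85.852×7.8 + 27.599×77.7 = 12828
T = 12828 / 175.9183 = 72.92 °C

T_f = 72.9 °C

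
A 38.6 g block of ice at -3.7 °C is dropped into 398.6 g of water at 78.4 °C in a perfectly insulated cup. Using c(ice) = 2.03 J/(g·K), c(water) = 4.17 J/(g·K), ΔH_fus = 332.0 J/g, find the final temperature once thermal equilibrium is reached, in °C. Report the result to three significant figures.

Heat to bring ice to 0 °C and melt it: q₁ = 38.6×2.03×3.7 + 38.6×332.0 = 13105 J
Heat the water can supply cooling to 0 °C: 398.6×4.17×78.4 = 130314 J > q₁, so all ice melts.
Energy balance: 398.6×4.17×(78.4 − T) = 13105 + 38.6×4.17×(T − 0)
1662.162(78.4 − T) = 13105 + 160.962 T
130314 − 13105 = 1823.124 T
T = 117209 / 1823.124 = 64.29 °C

T_f = 64.3 °C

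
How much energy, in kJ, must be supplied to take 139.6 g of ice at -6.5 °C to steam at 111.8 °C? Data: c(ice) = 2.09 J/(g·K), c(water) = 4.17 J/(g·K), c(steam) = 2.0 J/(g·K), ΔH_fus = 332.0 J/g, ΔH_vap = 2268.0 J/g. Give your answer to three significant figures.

q1 (heat ice -6.5→0.0 °C): 139.6 × 2.09 × 6.5 = 1896 J
q2 (melt at 0 °C): 139.6 × 332.0 = 46347 J
q3 (heat water 0.0→100.0 °C): 139.6 × 4.17 × 100.0 = 58213 J
q4 (vaporize at 100 °C): 139.6 × 2268.0 = 316613 J
q5 (heat steam 100.0→111.8 °C): 139.6 × 2.0 × 11.8 = 3295 J
Total: 1896 + 46347 + 58213 + 316613 + 3295 = 426364 J = 426 kJ

q = 426 kJ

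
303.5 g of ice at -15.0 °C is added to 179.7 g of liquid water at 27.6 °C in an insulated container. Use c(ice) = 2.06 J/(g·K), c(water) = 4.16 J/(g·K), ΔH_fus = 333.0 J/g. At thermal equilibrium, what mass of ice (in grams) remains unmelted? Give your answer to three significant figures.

Heat to warm all ice to 0 °C: 303.5×2.06×15.0 = 9378.2 J
Heat released by water cooling to 0 °C: 179.7×4.16×27.6 = 20632 J
20632 J < 9378.2 + 303.5×333.0 = 110443.7 J, so not all ice melts; final T = 0 °C.
Heat left for melting: 20632 − 9378.2 = 11253.8 J
Mass melted = 11253.8 / 333.0 = 33.80 g
Ice remaining = 303.5 − 33.80 = 269.70 g

m_ice remaining = 270 g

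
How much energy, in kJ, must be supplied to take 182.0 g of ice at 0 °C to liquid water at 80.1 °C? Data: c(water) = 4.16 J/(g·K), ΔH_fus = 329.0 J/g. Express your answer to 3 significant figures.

q1 (melt at 0 °C): 182.0 × 329.0 = 59878 J
q2 (heat water 0.0→80.1 °C): 182.0 × 4.16 × 80.1 = 60645 J
Total: 59878 + 60645 = 120523 J = 121 kJ

q = 121 kJ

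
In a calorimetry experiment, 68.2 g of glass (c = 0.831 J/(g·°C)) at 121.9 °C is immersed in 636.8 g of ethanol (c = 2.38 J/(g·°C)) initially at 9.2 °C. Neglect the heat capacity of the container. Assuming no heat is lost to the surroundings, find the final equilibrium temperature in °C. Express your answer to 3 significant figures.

Heat lost by glass = heat gained by ethanol.
(68.2)(0.831)(121.9 − T) = (636.8)(2.38)(T − 9.2)
56.6742 (121.9 − T) = 1515.584 (T − 9.2)
6908.6 − 56.6742 T = 1515.584 T − 13943
20851.6 = 1572.2582 T
T = 13.26 °C

T_f = 13.3 °C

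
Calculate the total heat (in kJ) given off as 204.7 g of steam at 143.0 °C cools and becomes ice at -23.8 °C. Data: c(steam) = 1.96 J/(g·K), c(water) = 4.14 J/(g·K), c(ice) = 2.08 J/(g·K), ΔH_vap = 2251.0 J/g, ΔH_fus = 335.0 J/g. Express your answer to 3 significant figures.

q = 641 kJ

q1 (cool steam 143.0→100 °C): 204.7 × 1.96 × 43.0 = 17252 J
q2 (condense at 100 °C): 204.7 × 2251.0 = 460780 J
q3 (cool water 100→0 °C): 204.7 × 4.14 × 100.0 = 84746 J
q4 (freeze at 0 °C): 204.7 × 335.0 = 68575 J
q5 (cool ice 0→-23.8 °C): 204.7 × 2.08 × 23.8 = 10133 J
Total: 17252 + 460780 + 84746 + 68575 + 10133 = 641486 J = 641 kJ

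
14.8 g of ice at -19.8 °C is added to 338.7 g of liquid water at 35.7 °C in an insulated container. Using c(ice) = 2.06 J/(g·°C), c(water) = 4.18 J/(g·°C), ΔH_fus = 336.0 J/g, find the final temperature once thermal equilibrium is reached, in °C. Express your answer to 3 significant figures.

T_f = 30.4 °C

Heat to bring ice to 0 °C and melt it: q₁ = 14.8×2.06×19.8 + 14.8×336.0 = 5576.5 J
Heat the water can supply cooling to 0 °C: 338.7×4.18×35.7 = 50542.8 J > q₁, so all ice melts.
Energy balance: 338.7×4.18×(35.7 − T) = 5576.5 + 14.8×4.18×(T − 0)
1415.766(35.7 − T) = 5576.5 + 61.864 T
50542.8 − 5576.5 = 1477.630 T
T = 44966.3 / 1477.630 = 30.43 °C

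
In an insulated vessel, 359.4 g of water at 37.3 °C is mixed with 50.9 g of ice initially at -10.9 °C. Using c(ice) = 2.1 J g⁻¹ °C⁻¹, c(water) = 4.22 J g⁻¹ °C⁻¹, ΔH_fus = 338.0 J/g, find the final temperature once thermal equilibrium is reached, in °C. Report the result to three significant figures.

T_f = 22.1 °C

Heat to bring ice to 0 °C and melt it: q₁ = 50.9×2.1×10.9 + 50.9×338.0 = 18369 J
Heat the water can supply cooling to 0 °C: 359.4×4.22×37.3 = 56571.7 J > q₁, so all ice melts.
Energy balance: 359.4×4.22×(37.3 − T) = 18369 + 50.9×4.22×(T − 0)
1516.668(37.3 − T) = 18369 + 214.798 T
56571.7 − 18369 = 1731.466 T
T = 38202.7 / 1731.466 = 22.06 °C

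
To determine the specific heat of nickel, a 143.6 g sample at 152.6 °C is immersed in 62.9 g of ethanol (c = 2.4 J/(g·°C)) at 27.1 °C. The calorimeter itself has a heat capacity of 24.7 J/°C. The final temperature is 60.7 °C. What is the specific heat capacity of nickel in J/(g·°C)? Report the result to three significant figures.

c = 0.447 J/(g·°C)

q_gained = (62.9 × 2.4 + 24.7) × (60.7 − 27.1) = 5902 J
q_lost = 143.6 × c × (152.6 − 60.7) = 13196.84 c
Set equal: c = 5902 / 13196.84 = 0.447 J/(g·°C)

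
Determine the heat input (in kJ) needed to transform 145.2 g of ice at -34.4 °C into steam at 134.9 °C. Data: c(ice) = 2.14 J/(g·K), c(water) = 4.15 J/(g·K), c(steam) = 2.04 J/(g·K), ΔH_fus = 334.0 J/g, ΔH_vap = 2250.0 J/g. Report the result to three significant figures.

q1 (heat ice -34.4→0.0 °C): 145.2 × 2.14 × 34.4 = 10689 J
q2 (melt at 0 °C): 145.2 × 334.0 = 48497 J
q3 (heat water 0.0→100.0 °C): 145.2 × 4.15 × 100.0 = 60258 J
q4 (vaporize at 100 °C): 145.2 × 2250.0 = 326700 J
q5 (heat steam 100.0→134.9 °C): 145.2 × 2.04 × 34.9 = 10338 J
Total: 10689 + 48497 + 60258 + 326700 + 10338 = 456482 J = 456 kJ

q = 456 kJ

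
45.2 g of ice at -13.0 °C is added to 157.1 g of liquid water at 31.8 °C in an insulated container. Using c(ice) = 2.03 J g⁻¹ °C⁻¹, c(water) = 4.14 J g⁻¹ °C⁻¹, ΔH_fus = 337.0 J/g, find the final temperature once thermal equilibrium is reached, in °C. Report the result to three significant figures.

Heat to bring ice to 0 °C and melt it: q₁ = 45.2×2.03×13.0 + 45.2×337.0 = 16425 J
Heat the water can supply cooling to 0 °C: 157.1×4.14×31.8 = 20682.5 J > q₁, so all ice melts.
Energy balance: 157.1×4.14×(31.8 − T) = 16425 + 45.2×4.14×(T − 0)
650.394(31.8 − T) = 16425 + 187.128 T
20682.5 − 16425 = 837.522 T
T = 4257.5 / 837.522 = 5.083 °C

T_f = 5.08 °C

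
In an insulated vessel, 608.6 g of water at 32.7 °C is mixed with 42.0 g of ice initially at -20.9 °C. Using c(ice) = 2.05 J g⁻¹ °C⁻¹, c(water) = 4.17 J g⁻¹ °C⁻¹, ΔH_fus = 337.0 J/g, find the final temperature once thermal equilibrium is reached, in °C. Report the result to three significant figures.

T_f = 24.7 °C

Heat to bring ice to 0 °C and melt it: q₁ = 42.0×2.05×20.9 + 42.0×337.0 = 15953 J
Heat the water can supply cooling to 0 °C: 608.6×4.17×32.7 = 82988.1 J > q₁, so all ice melts.
Energy balance: 608.6×4.17×(32.7 − T) = 15953 + 42.0×4.17×(T − 0)
2537.862(32.7 − T) = 15953 + 175.14 T
82988.1 − 15953 = 2713.002 T
T = 67035.1 / 2713.002 = 24.71 °C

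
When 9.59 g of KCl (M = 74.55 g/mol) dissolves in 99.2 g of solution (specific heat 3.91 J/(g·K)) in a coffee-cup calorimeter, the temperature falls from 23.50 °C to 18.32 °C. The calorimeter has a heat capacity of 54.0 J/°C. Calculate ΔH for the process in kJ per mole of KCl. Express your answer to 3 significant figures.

ΔH = 17.8 kJ/mol

|ΔT| = |18.32 − 23.50| = 5.18 °C
|q_surr| = (99.2 × 3.91 + 54.0) × 5.18 = 441.872 × 5.18 = 2289 J
n(KCl) = 9.59 / 74.55 = 0.1286 mol
Temperature fell, so q_rxn = +|q_surr| = 2.289 kJ
ΔH = q_rxn / n = 17.80 kJ/mol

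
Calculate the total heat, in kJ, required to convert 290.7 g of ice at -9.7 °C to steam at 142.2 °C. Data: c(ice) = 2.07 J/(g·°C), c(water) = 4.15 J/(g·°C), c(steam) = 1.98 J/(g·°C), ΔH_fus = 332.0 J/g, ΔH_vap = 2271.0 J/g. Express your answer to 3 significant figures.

q1 (heat ice -9.7→0.0 °C): 290.7 × 2.07 × 9.7 = 5837 J
q2 (melt at 0 °C): 290.7 × 332.0 = 96512 J
q3 (heat water 0.0→100.0 °C): 290.7 × 4.15 × 100.0 = 120641 J
q4 (vaporize at 100 °C): 290.7 × 2271.0 = 660180 J
q5 (heat steam 100.0→142.2 °C): 290.7 × 1.98 × 42.2 = 24290 J
Total: 5837 + 96512 + 120641 + 660180 + 24290 = 907460 J = 907 kJ

q = 907 kJ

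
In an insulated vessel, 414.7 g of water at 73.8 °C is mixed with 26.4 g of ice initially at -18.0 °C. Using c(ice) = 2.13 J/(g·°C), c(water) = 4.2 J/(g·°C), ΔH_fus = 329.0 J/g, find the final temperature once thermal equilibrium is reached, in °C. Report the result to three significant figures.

T_f = 64.1 °C

Heat to bring ice to 0 °C and melt it: q₁ = 26.4×2.13×18.0 + 26.4×329.0 = 9697.8 J
Heat the water can supply cooling to 0 °C: 414.7×4.2×73.8 = 128540 J > q₁, so all ice melts.
Energy balance: 414.7×4.2×(73.8 − T) = 9697.8 + 26.4×4.2×(T − 0)
1741.74(73.8 − T) = 9697.8 + 110.88 T
128540 − 9697.8 = 1852.62 T
T = 118842.2 / 1852.62 = 64.148 °C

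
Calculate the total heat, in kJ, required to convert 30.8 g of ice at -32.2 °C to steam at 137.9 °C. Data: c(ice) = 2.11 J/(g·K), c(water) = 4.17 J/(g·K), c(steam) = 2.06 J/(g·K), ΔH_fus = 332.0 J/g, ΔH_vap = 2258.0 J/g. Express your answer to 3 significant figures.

q = 97.1 kJ

q1 (heat ice -32.2→0.0 °C): 30.8 × 2.11 × 32.2 = 2093 J
q2 (melt at 0 °C): 30.8 × 332.0 = 10226 J
q3 (heat water 0.0→100.0 °C): 30.8 × 4.17 × 100.0 = 12844 J
q4 (vaporize at 100 °C): 30.8 × 2258.0 = 69546 J
q5 (heat steam 100.0→137.9 °C): 30.8 × 2.06 × 37.9 = 2405 J
Total: 2093 + 10226 + 12844 + 69546 + 2405 = 97114 J = 97.1 kJ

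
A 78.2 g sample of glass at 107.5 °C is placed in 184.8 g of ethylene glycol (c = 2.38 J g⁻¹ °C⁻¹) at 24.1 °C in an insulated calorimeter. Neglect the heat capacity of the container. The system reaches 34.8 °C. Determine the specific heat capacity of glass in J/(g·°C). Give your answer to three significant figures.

c = 0.828 J/(g·°C)

q_gained = (184.8 × 2.38) × (34.8 − 24.1) = 4706 J
q_lost = 78.2 × c × (107.5 − 34.8) = 5685.14 c
Set equal: c = 4706 / 5685.14 = 0.828 J/(g·°C)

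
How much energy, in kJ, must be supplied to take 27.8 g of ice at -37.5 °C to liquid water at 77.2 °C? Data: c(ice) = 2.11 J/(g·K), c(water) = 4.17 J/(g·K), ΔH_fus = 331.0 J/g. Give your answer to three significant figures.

q1 (heat ice -37.5→0.0 °C): 27.8 × 2.11 × 37.5 = 2200 J
q2 (melt at 0 °C): 27.8 × 331.0 = 9202 J
q3 (heat water 0.0→77.2 °C): 27.8 × 4.17 × 77.2 = 8949 J
Total: 2200 + 9202 + 8949 = 20351 J = 20.4 kJ

q = 20.4 kJ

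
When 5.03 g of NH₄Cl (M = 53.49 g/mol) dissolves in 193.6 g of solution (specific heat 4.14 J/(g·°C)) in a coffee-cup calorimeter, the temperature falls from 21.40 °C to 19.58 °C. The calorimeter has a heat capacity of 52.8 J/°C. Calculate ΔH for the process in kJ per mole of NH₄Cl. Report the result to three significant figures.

|ΔT| = |19.58 − 21.40| = 1.82 °C
|q_surr| = (193.6 × 4.14 + 52.8) × 1.82 = 854.304 × 1.82 = 1555 J
n(NH₄Cl) = 5.03 / 53.49 = 0.09404 mol
Temperature fell, so q_rxn = +|q_surr| = 1.555 kJ
ΔH = q_rxn / n = 16.54 kJ/mol

ΔH = 16.5 kJ/mol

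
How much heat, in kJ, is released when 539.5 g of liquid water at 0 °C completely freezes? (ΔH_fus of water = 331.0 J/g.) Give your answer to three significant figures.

q = m × ΔH_fus = 539.5 × 331.0 = 178600 J = 179 kJ

q = 179 kJ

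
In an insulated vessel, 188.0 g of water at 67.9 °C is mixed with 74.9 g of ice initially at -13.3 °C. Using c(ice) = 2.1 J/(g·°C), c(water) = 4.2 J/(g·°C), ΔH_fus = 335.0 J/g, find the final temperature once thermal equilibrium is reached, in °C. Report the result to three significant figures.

T_f = 23.9 °C

Heat to bring ice to 0 °C and melt it: q₁ = 74.9×2.1×13.3 + 74.9×335.0 = 27183 J
Heat the water can supply cooling to 0 °C: 188.0×4.2×67.9 = 53613.8 J > q₁, so all ice melts.
Energy balance: 188.0×4.2×(67.9 − T) = 27183 + 74.9×4.2×(T − 0)
789.6(67.9 − T) = 27183 + 314.58 T
53613.8 − 27183 = 1104.18 T
T = 26430.8 / 1104.18 = 23.94 °C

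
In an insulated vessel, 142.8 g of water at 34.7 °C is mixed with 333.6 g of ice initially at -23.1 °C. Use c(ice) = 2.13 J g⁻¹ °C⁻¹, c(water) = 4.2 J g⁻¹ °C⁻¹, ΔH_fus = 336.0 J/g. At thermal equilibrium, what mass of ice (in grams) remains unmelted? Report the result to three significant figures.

m_ice remaining = 321 g

Heat to warm all ice to 0 °C: 333.6×2.13×23.1 = 16414 J
Heat released by water cooling to 0 °C: 142.8×4.2×34.7 = 20812 J
20812 J < 16414 + 333.6×336.0 = 128503.6 J, so not all ice melts; final T = 0 °C.
Heat left for melting: 20812 − 16414 = 4398 J
Mass melted = 4398 / 336.0 = 13.09 g
Ice remaining = 333.6 − 13.09 = 320.51 g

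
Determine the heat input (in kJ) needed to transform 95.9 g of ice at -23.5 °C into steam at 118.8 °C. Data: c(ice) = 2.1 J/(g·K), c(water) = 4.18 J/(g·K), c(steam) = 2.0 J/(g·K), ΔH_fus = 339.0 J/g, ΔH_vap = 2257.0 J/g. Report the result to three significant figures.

q = 297 kJ

q1 (heat ice -23.5→0.0 °C): 95.9 × 2.1 × 23.5 = 4733 J
q2 (melt at 0 °C): 95.9 × 339.0 = 32510 J
q3 (heat water 0.0→100.0 °C): 95.9 × 4.18 × 100.0 = 40086 J
q4 (vaporize at 100 °C): 95.9 × 2257.0 = 216446 J
q5 (heat steam 100.0→118.8 °C): 95.9 × 2.0 × 18.8 = 3606 J
Total: 4733 + 32510 + 40086 + 216446 + 3606 = 297381 J = 297 kJ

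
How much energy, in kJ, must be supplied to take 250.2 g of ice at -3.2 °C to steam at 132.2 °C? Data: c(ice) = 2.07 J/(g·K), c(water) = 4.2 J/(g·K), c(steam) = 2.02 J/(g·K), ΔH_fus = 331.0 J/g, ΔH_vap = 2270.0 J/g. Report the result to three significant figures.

q = 774 kJ

q1 (heat ice -3.2→0.0 °C): 250.2 × 2.07 × 3.2 = 1657 J
q2 (melt at 0 °C): 250.2 × 331.0 = 82816 J
q3 (heat water 0.0→100.0 °C): 250.2 × 4.2 × 100.0 = 105084 J
q4 (vaporize at 100 °C): 250.2 × 2270.0 = 567954 J
q5 (heat steam 100.0→132.2 °C): 250.2 × 2.02 × 32.2 = 16274 J
Total: 1657 + 82816 + 105084 + 567954 + 16274 = 773785 J = 774 kJ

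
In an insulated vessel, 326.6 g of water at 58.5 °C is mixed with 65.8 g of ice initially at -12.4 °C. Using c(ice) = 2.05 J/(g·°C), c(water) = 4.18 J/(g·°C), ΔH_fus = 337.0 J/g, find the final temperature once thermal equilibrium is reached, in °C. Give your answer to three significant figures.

T_f = 34.2 °C

Heat to bring ice to 0 °C and melt it: q₁ = 65.8×2.05×12.4 + 65.8×337.0 = 23847 J
Heat the water can supply cooling to 0 °C: 326.6×4.18×58.5 = 79863.5 J > q₁, so all ice melts.
Energy balance: 326.6×4.18×(58.5 − T) = 23847 + 65.8×4.18×(T − 0)
1365.188(58.5 − T) = 23847 + 275.044 T
79863.5 − 23847 = 1640.232 T
T = 56016.5 / 1640.232 = 34.15 °C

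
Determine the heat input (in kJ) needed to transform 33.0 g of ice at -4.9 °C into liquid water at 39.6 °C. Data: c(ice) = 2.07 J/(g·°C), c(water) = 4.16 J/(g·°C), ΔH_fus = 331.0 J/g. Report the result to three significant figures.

q = 16.7 kJ

q1 (heat ice -4.9→0.0 °C): 33.0 × 2.07 × 4.9 = 335 J
q2 (melt at 0 °C): 33.0 × 331.0 = 10923 J
q3 (heat water 0.0→39.6 °C): 33.0 × 4.16 × 39.6 = 5436 J
Total: 335 + 10923 + 5436 = 16694 J = 16.7 kJ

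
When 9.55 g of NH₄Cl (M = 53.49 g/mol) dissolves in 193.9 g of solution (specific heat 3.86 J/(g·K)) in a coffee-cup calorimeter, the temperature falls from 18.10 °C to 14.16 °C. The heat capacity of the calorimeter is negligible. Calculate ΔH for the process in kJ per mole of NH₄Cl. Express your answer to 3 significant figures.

ΔH = 16.5 kJ/mol

|ΔT| = |14.16 − 18.10| = 3.94 °C
|q_surr| = (193.9 × 3.86) × 3.94 = 748.454 × 3.94 = 2949 J
n(NH₄Cl) = 9.55 / 53.49 = 0.1785 mol
Temperature fell, so q_rxn = +|q_surr| = 2.949 kJ
ΔH = q_rxn / n = 16.52 kJ/mol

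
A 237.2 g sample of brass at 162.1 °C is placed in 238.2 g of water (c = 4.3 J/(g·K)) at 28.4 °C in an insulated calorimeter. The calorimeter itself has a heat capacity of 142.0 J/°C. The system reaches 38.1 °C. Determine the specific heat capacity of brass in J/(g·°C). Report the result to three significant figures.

c = 0.385 J/(g·°C)

q_gained = (238.2 × 4.3 + 142.0) × (38.1 − 28.4) = 11310 J
q_lost = 237.2 × c × (162.1 − 38.1) = 29412.8 c
Set equal: c = 11310 / 29412.8 = 0.385 J/(g·°C)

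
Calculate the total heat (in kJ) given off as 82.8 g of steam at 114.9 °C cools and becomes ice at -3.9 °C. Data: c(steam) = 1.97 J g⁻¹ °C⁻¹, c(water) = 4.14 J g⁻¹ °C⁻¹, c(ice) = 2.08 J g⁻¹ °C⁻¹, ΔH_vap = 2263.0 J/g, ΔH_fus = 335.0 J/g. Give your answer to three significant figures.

q1 (cool steam 114.9→100 °C): 82.8 × 1.97 × 14.9 = 2430 J
q2 (condense at 100 °C): 82.8 × 2263.0 = 187376 J
q3 (cool water 100→0 °C): 82.8 × 4.14 × 100.0 = 34279 J
q4 (freeze at 0 °C): 82.8 × 335.0 = 27738 J
q5 (cool ice 0→-3.9 °C): 82.8 × 2.08 × 3.9 = 672 J
Total: 2430 + 187376 + 34279 + 27738 + 672 = 252495 J = 252 kJ

q = 252 kJ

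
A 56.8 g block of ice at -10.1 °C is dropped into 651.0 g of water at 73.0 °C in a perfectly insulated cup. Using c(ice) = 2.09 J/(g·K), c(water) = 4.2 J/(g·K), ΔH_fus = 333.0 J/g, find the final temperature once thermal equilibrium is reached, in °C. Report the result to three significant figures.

Heat to bring ice to 0 °C and melt it: q₁ = 56.8×2.09×10.1 + 56.8×333.0 = 20113 J
Heat the water can supply cooling to 0 °C: 651.0×4.2×73.0 = 199597 J > q₁, so all ice melts.
Energy balance: 651.0×4.2×(73.0 − T) = 20113 + 56.8×4.2×(T − 0)
2734.2(73.0 − T) = 20113 + 238.56 T
199597 − 20113 = 2972.76 T
T = 179484 / 2972.76 = 60.38 °C

T_f = 60.4 °C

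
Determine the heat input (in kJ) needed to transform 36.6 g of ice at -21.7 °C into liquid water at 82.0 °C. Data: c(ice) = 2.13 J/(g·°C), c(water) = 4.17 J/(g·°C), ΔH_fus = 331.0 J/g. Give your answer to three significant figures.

q = 26.3 kJ

q1 (heat ice -21.7→0.0 °C): 36.6 × 2.13 × 21.7 = 1692 J
q2 (melt at 0 °C): 36.6 × 331.0 = 12115 J
q3 (heat water 0.0→82.0 °C): 36.6 × 4.17 × 82.0 = 12515 J
Total: 1692 + 12115 + 12515 = 26322 J = 26.3 kJ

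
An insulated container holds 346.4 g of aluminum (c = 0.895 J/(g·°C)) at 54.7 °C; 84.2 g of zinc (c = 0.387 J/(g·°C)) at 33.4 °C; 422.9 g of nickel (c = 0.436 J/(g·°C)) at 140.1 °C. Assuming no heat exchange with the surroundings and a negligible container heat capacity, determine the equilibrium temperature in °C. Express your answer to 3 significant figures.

T_f = 83.3 °C

Σ mᵢcᵢ(T − Tᵢ) = 0  ⇒  T = Σ mᵢcᵢTᵢ / Σ mᵢcᵢ
Σ mᵢcᵢ = 346.4×0.895 + 84.2×0.387 + 422.9×0.436 = 526.9978
Σ mᵢcᵢTᵢ = 310.028×54.7 + 32.5854×33.4 + 184.3844×140.1 = 43879
T = 43879 / 526.9978 = 83.26 °C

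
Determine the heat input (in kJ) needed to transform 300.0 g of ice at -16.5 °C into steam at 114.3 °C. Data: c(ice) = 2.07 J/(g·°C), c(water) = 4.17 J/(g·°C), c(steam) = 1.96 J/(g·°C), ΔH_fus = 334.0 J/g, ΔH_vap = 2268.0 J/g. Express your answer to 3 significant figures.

q1 (heat ice -16.5→0.0 °C): 300.0 × 2.07 × 16.5 = 10247 J
q2 (melt at 0 °C): 300.0 × 334.0 = 100200 J
q3 (heat water 0.0→100.0 °C): 300.0 × 4.17 × 100.0 = 125100 J
q4 (vaporize at 100 °C): 300.0 × 2268.0 = 680400 J
q5 (heat steam 100.0→114.3 °C): 300.0 × 1.96 × 14.3 = 8408 J
Total: 10247 + 100200 + 125100 + 680400 + 8408 = 924355 J = 924 kJ

q = 924 kJ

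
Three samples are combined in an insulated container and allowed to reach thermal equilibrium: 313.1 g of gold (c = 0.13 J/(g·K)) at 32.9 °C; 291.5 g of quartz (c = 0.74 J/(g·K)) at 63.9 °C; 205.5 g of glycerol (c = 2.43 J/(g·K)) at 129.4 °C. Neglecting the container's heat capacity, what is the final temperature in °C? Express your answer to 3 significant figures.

T_f = 106 °C

Σ mᵢcᵢ(T − Tᵢ) = 0  ⇒  T = Σ mᵢcᵢTᵢ / Σ mᵢcᵢ
Σ mᵢcᵢ = 313.1×0.13 + 291.5×0.74 + 205.5×2.43 = 755.778
Σ mᵢcᵢTᵢ = 40.703×32.9 + 215.71×63.9 + 499.365×129.4 = 79741
T = 79741 / 755.778 = 105.5 °C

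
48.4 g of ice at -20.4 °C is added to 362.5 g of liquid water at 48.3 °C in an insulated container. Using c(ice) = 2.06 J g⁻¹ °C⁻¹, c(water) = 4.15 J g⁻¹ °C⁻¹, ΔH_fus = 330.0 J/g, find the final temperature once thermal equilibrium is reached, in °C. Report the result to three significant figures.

Heat to bring ice to 0 °C and melt it: q₁ = 48.4×2.06×20.4 + 48.4×330.0 = 18006 J
Heat the water can supply cooling to 0 °C: 362.5×4.15×48.3 = 72661.3 J > q₁, so all ice melts.
Energy balance: 362.5×4.15×(48.3 − T) = 18006 + 48.4×4.15×(T − 0)
1504.375(48.3 − T) = 18006 + 200.86 T
72661.3 − 18006 = 1705.235 T
T = 54655.3 / 1705.235 = 32.05 °C

T_f = 32.1 °C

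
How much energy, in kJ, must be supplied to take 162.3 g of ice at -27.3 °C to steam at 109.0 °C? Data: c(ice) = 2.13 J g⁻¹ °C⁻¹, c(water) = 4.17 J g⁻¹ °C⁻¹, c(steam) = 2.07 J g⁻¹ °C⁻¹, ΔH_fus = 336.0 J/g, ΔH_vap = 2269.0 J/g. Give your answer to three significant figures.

q1 (heat ice -27.3→0.0 °C): 162.3 × 2.13 × 27.3 = 9438 J
q2 (melt at 0 °C): 162.3 × 336.0 = 54533 J
q3 (heat water 0.0→100.0 °C): 162.3 × 4.17 × 100.0 = 67679 J
q4 (vaporize at 100 °C): 162.3 × 2269.0 = 368259 J
q5 (heat steam 100.0→109.0 °C): 162.3 × 2.07 × 9.0 = 3024 J
Total: 9438 + 54533 + 67679 + 368259 + 3024 = 502933 J = 503 kJ

q = 503 kJ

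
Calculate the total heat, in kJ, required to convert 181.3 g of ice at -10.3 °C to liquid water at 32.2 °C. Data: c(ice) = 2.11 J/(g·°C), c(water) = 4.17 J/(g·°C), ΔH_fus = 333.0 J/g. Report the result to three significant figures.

q = 88.7 kJ

q1 (heat ice -10.3→0.0 °C): 181.3 × 2.11 × 10.3 = 3940 J
q2 (melt at 0 °C): 181.3 × 333.0 = 60373 J
q3 (heat water 0.0→32.2 °C): 181.3 × 4.17 × 32.2 = 24344 J
Total: 3940 + 60373 + 24344 = 88657 J = 88.7 kJ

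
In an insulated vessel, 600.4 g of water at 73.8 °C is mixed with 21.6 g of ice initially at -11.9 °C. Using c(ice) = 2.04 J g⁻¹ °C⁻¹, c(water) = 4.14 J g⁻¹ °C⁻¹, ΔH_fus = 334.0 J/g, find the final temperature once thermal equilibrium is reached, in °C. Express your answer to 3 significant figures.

Heat to bring ice to 0 °C and melt it: q₁ = 21.6×2.04×11.9 + 21.6×334.0 = 7738.8 J
Heat the water can supply cooling to 0 °C: 600.4×4.14×73.8 = 183441 J > q₁, so all ice melts.
Energy balance: 600.4×4.14×(73.8 − T) = 7738.8 + 21.6×4.14×(T − 0)
2485.656(73.8 − T) = 7738.8 + 89.424 T
183441 − 7738.8 = 2575.080 T
T = 175702.2 / 2575.080 = 68.23 °C

T_f = 68.2 °C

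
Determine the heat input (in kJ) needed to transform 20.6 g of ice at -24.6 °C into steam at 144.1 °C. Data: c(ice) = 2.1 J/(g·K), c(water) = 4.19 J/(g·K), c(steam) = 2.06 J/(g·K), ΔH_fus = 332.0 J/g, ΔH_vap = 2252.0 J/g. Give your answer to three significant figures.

q1 (heat ice -24.6→0.0 °C): 20.6 × 2.1 × 24.6 = 1064 J
q2 (melt at 0 °C): 20.6 × 332.0 = 6839 J
q3 (heat water 0.0→100.0 °C): 20.6 × 4.19 × 100.0 = 8631 J
q4 (vaporize at 100 °C): 20.6 × 2252.0 = 46391 J
q5 (heat steam 100.0→144.1 °C): 20.6 × 2.06 × 44.1 = 1871 J
Total: 1064 + 6839 + 8631 + 46391 + 1871 = 64796 J = 64.8 kJ

q = 64.8 kJ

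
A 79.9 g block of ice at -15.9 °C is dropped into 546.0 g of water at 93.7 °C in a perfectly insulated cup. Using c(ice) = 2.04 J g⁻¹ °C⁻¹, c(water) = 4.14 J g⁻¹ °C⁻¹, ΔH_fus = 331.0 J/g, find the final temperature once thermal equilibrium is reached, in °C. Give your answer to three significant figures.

Heat to bring ice to 0 °C and melt it: q₁ = 79.9×2.04×15.9 + 79.9×331.0 = 29039 J
Heat the water can supply cooling to 0 °C: 546.0×4.14×93.7 = 211803 J > q₁, so all ice melts.
Energy balance: 546.0×4.14×(93.7 − T) = 29039 + 79.9×4.14×(T − 0)
2260.44(93.7 − T) = 29039 + 330.786 T
211803 − 29039 = 2591.226 T
T = 182764 / 2591.226 = 70.53 °C

T_f = 70.5 °C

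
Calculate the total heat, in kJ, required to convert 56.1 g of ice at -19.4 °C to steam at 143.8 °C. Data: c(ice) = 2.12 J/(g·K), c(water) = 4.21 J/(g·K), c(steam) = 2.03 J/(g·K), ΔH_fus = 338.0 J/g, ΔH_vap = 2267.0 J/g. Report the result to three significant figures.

q1 (heat ice -19.4→0.0 °C): 56.1 × 2.12 × 19.4 = 2307 J
q2 (melt at 0 °C): 56.1 × 338.0 = 18962 J
q3 (heat water 0.0→100.0 °C): 56.1 × 4.21 × 100.0 = 23618 J
q4 (vaporize at 100 °C): 56.1 × 2267.0 = 127179 J
q5 (heat steam 100.0→143.8 °C): 56.1 × 2.03 × 43.8 = 4988 J
Total: 2307 + 18962 + 23618 + 127179 + 4988 = 177054 J = 177 kJ

q = 177 kJ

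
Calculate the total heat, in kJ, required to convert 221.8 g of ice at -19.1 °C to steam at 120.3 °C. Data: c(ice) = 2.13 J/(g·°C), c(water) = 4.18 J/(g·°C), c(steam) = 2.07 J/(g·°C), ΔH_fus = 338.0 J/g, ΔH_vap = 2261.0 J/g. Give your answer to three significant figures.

q = 688 kJ

q1 (heat ice -19.1→0.0 °C): 221.8 × 2.13 × 19.1 = 9023 J
q2 (melt at 0 °C): 221.8 × 338.0 = 74968 J
q3 (heat water 0.0→100.0 °C): 221.8 × 4.18 × 100.0 = 92712 J
q4 (vaporize at 100 °C): 221.8 × 2261.0 = 501490 J
q5 (heat steam 100.0→120.3 °C): 221.8 × 2.07 × 20.3 = 9320 J
Total: 9023 + 74968 + 92712 + 501490 + 9320 = 687513 J = 688 kJ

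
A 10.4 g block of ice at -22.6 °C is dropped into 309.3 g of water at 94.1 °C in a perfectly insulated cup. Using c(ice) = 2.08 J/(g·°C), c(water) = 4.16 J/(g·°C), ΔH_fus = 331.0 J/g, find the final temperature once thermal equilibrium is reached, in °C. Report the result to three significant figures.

Heat to bring ice to 0 °C and melt it: q₁ = 10.4×2.08×22.6 + 10.4×331.0 = 3931.3 J
Heat the water can supply cooling to 0 °C: 309.3×4.16×94.1 = 121077 J > q₁, so all ice melts.
Energy balance: 309.3×4.16×(94.1 − T) = 3931.3 + 10.4×4.16×(T − 0)
1286.688(94.1 − T) = 3931.3 + 43.264 T
121077 − 3931.3 = 1329.952 T
T = 117145.7 / 1329.952 = 88.08 °C

T_f = 88.1 °C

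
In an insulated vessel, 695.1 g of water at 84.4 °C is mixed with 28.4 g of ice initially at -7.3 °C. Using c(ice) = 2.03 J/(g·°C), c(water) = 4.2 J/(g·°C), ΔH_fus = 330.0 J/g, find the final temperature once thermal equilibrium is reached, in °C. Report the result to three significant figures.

T_f = 77.9 °C

Heat to bring ice to 0 °C and melt it: q₁ = 28.4×2.03×7.3 + 28.4×330.0 = 9792.9 J
Heat the water can supply cooling to 0 °C: 695.1×4.2×84.4 = 246399 J > q₁, so all ice melts.
Energy balance: 695.1×4.2×(84.4 − T) = 9792.9 + 28.4×4.2×(T − 0)
2919.42(84.4 − T) = 9792.9 + 119.28 T
246399 − 9792.9 = 3038.70 T
T = 236606.1 / 3038.70 = 77.86 °C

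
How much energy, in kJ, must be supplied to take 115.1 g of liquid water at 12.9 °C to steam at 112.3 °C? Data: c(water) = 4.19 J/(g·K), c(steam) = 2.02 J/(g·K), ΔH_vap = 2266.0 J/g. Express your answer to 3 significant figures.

q = 306 kJ

q1 (heat water 12.9→100.0 °C): 115.1 × 4.19 × 87.1 = 42006 J
q2 (vaporize at 100 °C): 115.1 × 2266.0 = 260817 J
q3 (heat steam 100.0→112.3 °C): 115.1 × 2.02 × 12.3 = 2860 J
Total: 42006 + 260817 + 2860 = 305683 J = 306 kJ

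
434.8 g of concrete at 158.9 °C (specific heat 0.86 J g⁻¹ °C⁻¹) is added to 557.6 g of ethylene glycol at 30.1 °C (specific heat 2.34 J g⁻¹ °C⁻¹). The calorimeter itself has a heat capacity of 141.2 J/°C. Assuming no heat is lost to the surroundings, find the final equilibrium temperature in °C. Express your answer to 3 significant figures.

Heat lost by concrete = heat gained by ethylene glycol + calorimeter.
(434.8)(0.86)(158.9 − T) = [(557.6)(2.34) + 141.2](T − 30.1)
373.928 (158.9 − T) = 1445.984 (T − 30.1)
59417 − 373.928 T = 1445.984 T − 43524
102941 = 1819.912 T
T = 56.56 °C

T_f = 56.6 °C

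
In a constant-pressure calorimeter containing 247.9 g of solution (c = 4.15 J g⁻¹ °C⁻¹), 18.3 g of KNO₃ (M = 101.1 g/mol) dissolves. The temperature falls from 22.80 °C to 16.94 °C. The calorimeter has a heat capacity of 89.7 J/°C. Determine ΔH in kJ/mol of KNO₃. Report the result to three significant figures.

ΔH = 36.2 kJ/mol

|ΔT| = |16.94 − 22.80| = 5.86 °C
|q_surr| = (247.9 × 4.15 + 89.7) × 5.86 = 1118.485 × 5.86 = 6554 J
n(KNO₃) = 18.3 / 101.1 = 0.1810 mol
Temperature fell, so q_rxn = +|q_surr| = 6.554 kJ
ΔH = q_rxn / n = 36.21 kJ/mol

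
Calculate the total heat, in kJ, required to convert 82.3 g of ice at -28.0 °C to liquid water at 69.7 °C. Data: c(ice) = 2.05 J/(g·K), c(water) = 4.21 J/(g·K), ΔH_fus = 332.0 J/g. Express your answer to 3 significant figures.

q1 (heat ice -28.0→0.0 °C): 82.3 × 2.05 × 28.0 = 4724 J
q2 (melt at 0 °C): 82.3 × 332.0 = 27324 J
q3 (heat water 0.0→69.7 °C): 82.3 × 4.21 × 69.7 = 24150 J
Total: 4724 + 27324 + 24150 = 56198 J = 56.2 kJ

q = 56.2 kJ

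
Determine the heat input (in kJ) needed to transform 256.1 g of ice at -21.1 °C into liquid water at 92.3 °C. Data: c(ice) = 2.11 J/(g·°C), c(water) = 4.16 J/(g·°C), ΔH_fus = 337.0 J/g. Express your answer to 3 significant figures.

q = 196 kJ

q1 (heat ice -21.1→0.0 °C): 256.1 × 2.11 × 21.1 = 11402 J
q2 (melt at 0 °C): 256.1 × 337.0 = 86306 J
q3 (heat water 0.0→92.3 °C): 256.1 × 4.16 × 92.3 = 98334 J
Total: 11402 + 86306 + 98334 = 196042 J = 196 kJ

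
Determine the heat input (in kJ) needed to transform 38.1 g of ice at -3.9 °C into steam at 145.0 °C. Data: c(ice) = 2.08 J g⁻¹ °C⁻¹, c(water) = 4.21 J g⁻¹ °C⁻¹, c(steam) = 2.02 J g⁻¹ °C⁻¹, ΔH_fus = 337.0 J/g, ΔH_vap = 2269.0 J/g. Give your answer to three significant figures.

q1 (heat ice -3.9→0.0 °C): 38.1 × 2.08 × 3.9 = 309 J
q2 (melt at 0 °C): 38.1 × 337.0 = 12840 J
q3 (heat water 0.0→100.0 °C): 38.1 × 4.21 × 100.0 = 16040 J
q4 (vaporize at 100 °C): 38.1 × 2269.0 = 86449 J
q5 (heat steam 100.0→145.0 °C): 38.1 × 2.02 × 45.0 = 3463 J
Total: 309 + 12840 + 16040 + 86449 + 3463 = 119101 J = 119 kJ

q = 119 kJ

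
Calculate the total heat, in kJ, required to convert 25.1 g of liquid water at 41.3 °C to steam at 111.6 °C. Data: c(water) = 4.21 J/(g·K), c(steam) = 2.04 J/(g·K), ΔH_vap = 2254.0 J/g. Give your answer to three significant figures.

q = 63.4 kJ

q1 (heat water 41.3→100.0 °C): 25.1 × 4.21 × 58.7 = 6203 J
q2 (vaporize at 100 °C): 25.1 × 2254.0 = 56575 J
q3 (heat steam 100.0→111.6 °C): 25.1 × 2.04 × 11.6 = 594 J
Total: 6203 + 56575 + 594 = 63372 J = 63.4 kJ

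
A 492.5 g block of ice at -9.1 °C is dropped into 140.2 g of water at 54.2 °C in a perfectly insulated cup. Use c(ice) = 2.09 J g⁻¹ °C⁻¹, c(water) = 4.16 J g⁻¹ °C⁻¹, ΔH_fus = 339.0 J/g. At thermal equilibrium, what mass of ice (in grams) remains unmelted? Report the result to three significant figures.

Heat to warm all ice to 0 °C: 492.5×2.09×9.1 = 9366.9 J
Heat released by water cooling to 0 °C: 140.2×4.16×54.2 = 31611 J
31611 J < 9366.9 + 492.5×339.0 = 176324.4 J, so not all ice melts; final T = 0 °C.
Heat left for melting: 31611 − 9366.9 = 22244.1 J
Mass melted = 22244.1 / 339.0 = 65.62 g
Ice remaining = 492.5 − 65.62 = 426.88 g

m_ice remaining = 427 g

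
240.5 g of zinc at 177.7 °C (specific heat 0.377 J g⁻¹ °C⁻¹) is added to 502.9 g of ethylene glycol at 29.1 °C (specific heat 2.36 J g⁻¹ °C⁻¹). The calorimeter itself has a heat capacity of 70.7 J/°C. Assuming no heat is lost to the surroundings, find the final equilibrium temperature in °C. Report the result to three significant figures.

T_f = 39.1 °C

Heat lost by zinc = heat gained by ethylene glycol + calorimeter.
(240.5)(0.377)(177.7 − T) = [(502.9)(2.36) + 70.7](T − 29.1)
90.6685 (177.7 − T) = 1257.544 (T − 29.1)
16112 − 90.6685 T = 1257.544 T − 36595
52707 = 1348.2125 T
T = 39.09 °C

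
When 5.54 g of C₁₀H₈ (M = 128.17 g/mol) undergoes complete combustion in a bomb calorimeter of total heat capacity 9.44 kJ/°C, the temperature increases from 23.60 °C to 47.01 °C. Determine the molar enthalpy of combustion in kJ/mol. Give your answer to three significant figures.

ΔT = 47.01 − 23.60 = 23.41 °C
q_cal = C_cal × ΔT = 9.44 × 23.41 = 220.9904 kJ
n = 5.54 / 128.17 = 0.04322 mol
q_rxn = −q_cal = -220.9904 kJ
ΔH = -220.9904 / 0.04322 = -5113 kJ/mol

ΔH = -5110 kJ/mol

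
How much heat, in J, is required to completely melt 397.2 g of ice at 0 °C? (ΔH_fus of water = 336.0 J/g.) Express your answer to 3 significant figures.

q = 133000 J

q = m × ΔH_fus = 397.2 × 336.0 = 133460 J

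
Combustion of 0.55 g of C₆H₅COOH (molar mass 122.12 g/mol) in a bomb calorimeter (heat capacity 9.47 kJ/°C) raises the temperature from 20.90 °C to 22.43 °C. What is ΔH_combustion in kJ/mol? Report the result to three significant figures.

ΔH = -3220 kJ/mol

ΔT = 22.43 − 20.90 = 1.53 °C
q_cal = C_cal × ΔT = 9.47 × 1.53 = 14.4891 kJ
n = 0.55 / 122.12 = 0.004504 mol
q_rxn = −q_cal = -14.4891 kJ
ΔH = -14.4891 / 0.004504 = -3217 kJ/mol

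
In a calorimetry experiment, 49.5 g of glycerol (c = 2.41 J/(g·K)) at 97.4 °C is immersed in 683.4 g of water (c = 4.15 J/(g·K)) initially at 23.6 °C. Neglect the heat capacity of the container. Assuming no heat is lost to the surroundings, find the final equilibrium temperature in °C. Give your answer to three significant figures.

T_f = 26.6 °C

Heat lost by glycerol = heat gained by water.
(49.5)(2.41)(97.4 − T) = (683.4)(4.15)(T − 23.6)
119.295 (97.4 − T) = 2836.11 (T − 23.6)
11619 − 119.295 T = 2836.11 T − 66932
78551 = 2955.405 T
T = 26.58 °C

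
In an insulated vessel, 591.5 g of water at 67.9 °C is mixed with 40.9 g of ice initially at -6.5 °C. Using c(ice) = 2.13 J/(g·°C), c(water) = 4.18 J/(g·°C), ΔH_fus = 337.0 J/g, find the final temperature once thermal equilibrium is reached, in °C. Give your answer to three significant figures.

Heat to bring ice to 0 °C and melt it: q₁ = 40.9×2.13×6.5 + 40.9×337.0 = 14350 J
Heat the water can supply cooling to 0 °C: 591.5×4.18×67.9 = 167881 J > q₁, so all ice melts.
Energy balance: 591.5×4.18×(67.9 − T) = 14350 + 40.9×4.18×(T − 0)
2472.47(67.9 − T) = 14350 + 170.962 T
167881 − 14350 = 2643.432 T
T = 153531 / 2643.432 = 58.08 °C

T_f = 58.1 °C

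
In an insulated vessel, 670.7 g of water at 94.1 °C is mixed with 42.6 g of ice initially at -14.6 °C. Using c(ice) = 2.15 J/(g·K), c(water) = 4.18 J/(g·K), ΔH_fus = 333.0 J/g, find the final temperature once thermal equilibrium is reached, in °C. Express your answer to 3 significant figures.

T_f = 83.3 °C

Heat to bring ice to 0 °C and melt it: q₁ = 42.6×2.15×14.6 + 42.6×333.0 = 15523 J
Heat the water can supply cooling to 0 °C: 670.7×4.18×94.1 = 263812 J > q₁, so all ice melts.
Energy balance: 670.7×4.18×(94.1 − T) = 15523 + 42.6×4.18×(T − 0)
2803.526(94.1 − T) = 15523 + 178.068 T
263812 − 15523 = 2981.594 T
T = 248289 / 2981.594 = 83.27 °C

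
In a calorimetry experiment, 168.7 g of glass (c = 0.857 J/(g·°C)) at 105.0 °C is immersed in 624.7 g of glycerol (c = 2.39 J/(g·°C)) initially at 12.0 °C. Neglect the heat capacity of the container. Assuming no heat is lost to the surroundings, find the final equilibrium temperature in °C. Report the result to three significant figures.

T_f = 20.2 °C

Heat lost by glass = heat gained by glycerol.
(168.7)(0.857)(105.0 − T) = (624.7)(2.39)(T − 12.0)
144.5759 (105.0 − T) = 1493.033 (T − 12.0)
15180 − 144.5759 T = 1493.033 T − 17916
33096 = 1637.6089 T
T = 20.21 °C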